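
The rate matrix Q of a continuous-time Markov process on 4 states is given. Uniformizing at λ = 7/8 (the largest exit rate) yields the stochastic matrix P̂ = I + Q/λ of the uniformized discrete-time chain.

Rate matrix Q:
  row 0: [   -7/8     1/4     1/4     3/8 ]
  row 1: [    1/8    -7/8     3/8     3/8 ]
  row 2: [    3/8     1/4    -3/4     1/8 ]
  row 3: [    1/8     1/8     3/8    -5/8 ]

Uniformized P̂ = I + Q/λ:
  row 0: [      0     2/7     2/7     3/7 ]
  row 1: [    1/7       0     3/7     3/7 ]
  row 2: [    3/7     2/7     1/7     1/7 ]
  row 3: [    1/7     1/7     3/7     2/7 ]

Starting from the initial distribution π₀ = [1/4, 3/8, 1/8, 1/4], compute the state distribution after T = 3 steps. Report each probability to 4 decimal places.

t=0: π = [0.2500, 0.3750, 0.1250, 0.2500]
t=1: π = [0.1429, 0.1429, 0.3571, 0.3571]
t=2: π = [0.2245, 0.1939, 0.3061, 0.2755]
t=3: π = [0.1983, 0.1910, 0.3090, 0.3017]

π = [0.1983, 0.1910, 0.3090, 0.3017]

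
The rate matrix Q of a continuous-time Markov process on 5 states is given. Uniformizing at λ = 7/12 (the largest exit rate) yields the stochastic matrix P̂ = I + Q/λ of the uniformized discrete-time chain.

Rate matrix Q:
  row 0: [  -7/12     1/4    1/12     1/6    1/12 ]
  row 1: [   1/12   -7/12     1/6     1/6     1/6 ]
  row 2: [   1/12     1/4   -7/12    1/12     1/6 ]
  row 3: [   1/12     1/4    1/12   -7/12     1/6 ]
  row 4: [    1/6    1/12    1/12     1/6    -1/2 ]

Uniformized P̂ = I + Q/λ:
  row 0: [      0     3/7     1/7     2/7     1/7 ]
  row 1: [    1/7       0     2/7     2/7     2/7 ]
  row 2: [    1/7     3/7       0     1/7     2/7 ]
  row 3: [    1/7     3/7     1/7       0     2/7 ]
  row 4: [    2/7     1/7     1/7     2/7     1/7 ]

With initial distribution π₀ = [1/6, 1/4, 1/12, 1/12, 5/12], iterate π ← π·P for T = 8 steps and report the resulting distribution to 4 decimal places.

t=0: π = [0.1667, 0.2500, 0.0833, 0.0833, 0.4167]
t=1: π = [0.1786, 0.2024, 0.1667, 0.2500, 0.2024]
t=2: π = [0.1463, 0.2840, 0.1480, 0.1905, 0.2313]
t=3: π = [0.1550, 0.2408, 0.1623, 0.2102, 0.2318]
t=4: π = [0.1538, 0.2592, 0.1541, 0.2025, 0.2305]
t=5: π = [0.1538, 0.2517, 0.1579, 0.2059, 0.2308]
t=6: π = [0.1539, 0.2548, 0.1563, 0.2043, 0.2308]
t=7: π = [0.1538, 0.2534, 0.1569, 0.2050, 0.2308]
t=8: π = [0.1538, 0.2540, 0.1566, 0.2047, 0.2308]

π = [0.1538, 0.2540, 0.1566, 0.2047, 0.2308]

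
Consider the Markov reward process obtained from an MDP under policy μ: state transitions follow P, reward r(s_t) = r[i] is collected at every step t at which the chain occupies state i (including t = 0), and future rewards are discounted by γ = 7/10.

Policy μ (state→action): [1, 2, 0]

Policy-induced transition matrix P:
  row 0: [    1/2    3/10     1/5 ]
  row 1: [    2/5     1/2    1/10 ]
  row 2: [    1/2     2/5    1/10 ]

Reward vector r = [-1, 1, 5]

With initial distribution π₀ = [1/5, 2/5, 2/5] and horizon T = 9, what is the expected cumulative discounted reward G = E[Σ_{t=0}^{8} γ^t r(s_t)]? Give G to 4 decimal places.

G = 3.5879

t=0: π = [0.2000, 0.4000, 0.4000], E[r] = 2.2000, γ^t·E[r] = 2.200000, running G = 2.200000
t=1: π = [0.4600, 0.4200, 0.1200], E[r] = 0.5600, γ^t·E[r] = 0.392000, running G = 2.592000
t=2: π = [0.4580, 0.3960, 0.1460], E[r] = 0.6680, γ^t·E[r] = 0.327320, running G = 2.919320
t=3: π = [0.4604, 0.3938, 0.1458], E[r] = 0.6624, γ^t·E[r] = 0.227203, running G = 3.146523
t=4: π = [0.4606, 0.3933, 0.1460], E[r] = 0.6629, γ^t·E[r] = 0.159167, running G = 3.305690
t=5: π = [0.4607, 0.3933, 0.1461], E[r] = 0.6629, γ^t·E[r] = 0.111416, running G = 3.417107
t=6: π = [0.4607, 0.3933, 0.1461], E[r] = 0.6629, γ^t·E[r] = 0.077992, running G = 3.495099
t=7: π = [0.4607, 0.3933, 0.1461], E[r] = 0.6629, γ^t·E[r] = 0.054594, running G = 3.549693
t=8: π = [0.4607, 0.3933, 0.1461], E[r] = 0.6629, γ^t·E[r] = 0.038216, running G = 3.587909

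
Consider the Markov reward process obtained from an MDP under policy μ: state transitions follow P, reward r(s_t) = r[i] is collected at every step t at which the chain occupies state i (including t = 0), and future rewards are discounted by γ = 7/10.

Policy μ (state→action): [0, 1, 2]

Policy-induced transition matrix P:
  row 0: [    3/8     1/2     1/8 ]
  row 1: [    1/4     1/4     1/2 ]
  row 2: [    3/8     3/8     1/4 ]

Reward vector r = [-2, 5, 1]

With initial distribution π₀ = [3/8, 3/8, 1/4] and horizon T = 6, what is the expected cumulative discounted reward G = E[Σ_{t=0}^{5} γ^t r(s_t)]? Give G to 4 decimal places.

G = 4.2887

t=0: π = [0.3750, 0.3750, 0.2500], E[r] = 1.3750, γ^t·E[r] = 1.375000, running G = 1.375000
t=1: π = [0.3281, 0.3750, 0.2969], E[r] = 1.5156, γ^t·E[r] = 1.060938, running G = 2.435938
t=2: π = [0.3281, 0.3691, 0.3027], E[r] = 1.4922, γ^t·E[r] = 0.731172, running G = 3.167109
t=3: π = [0.3289, 0.3699, 0.3013], E[r] = 1.4929, γ^t·E[r] = 0.512072, running G = 3.679181
t=4: π = [0.3288, 0.3699, 0.3014], E[r] = 1.4932, γ^t·E[r] = 0.358516, running G = 4.037697
t=5: π = [0.3288, 0.3699, 0.3014], E[r] = 1.4931, γ^t·E[r] = 0.250954, running G = 4.288650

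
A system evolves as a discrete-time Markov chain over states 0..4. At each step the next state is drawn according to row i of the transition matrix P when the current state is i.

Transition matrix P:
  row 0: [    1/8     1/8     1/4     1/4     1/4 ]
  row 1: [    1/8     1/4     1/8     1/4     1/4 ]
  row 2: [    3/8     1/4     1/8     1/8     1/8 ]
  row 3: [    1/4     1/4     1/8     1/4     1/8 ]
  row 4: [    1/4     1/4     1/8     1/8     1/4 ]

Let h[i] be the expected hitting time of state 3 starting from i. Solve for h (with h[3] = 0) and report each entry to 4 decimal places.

h = [5.0087, 4.9391, 5.4957, 0.0000, 5.5652]

First-step conditioning: h[3] = 0; for i ≠ 3, h[i] = 1 + Σ_k P[i][k]·h[k].
  h[0] = 1 + 1/8·h[0] + 1/8·h[1] + 1/4·h[2] + 1/4·h[4]
  h[1] = 1 + 1/8·h[0] + 1/4·h[1] + 1/8·h[2] + 1/4·h[4]
  h[2] = 1 + 3/8·h[0] + 1/4·h[1] + 1/8·h[2] + 1/8·h[4]
  h[4] = 1 + 1/4·h[0] + 1/4·h[1] + 1/8·h[2] + 1/4·h[4]
Solving the 4×4 linear system over states ≠ 3 gives exactly h = [576/115, 568/115, 632/115, 0, 128/23] (h[3] = 0 is the target).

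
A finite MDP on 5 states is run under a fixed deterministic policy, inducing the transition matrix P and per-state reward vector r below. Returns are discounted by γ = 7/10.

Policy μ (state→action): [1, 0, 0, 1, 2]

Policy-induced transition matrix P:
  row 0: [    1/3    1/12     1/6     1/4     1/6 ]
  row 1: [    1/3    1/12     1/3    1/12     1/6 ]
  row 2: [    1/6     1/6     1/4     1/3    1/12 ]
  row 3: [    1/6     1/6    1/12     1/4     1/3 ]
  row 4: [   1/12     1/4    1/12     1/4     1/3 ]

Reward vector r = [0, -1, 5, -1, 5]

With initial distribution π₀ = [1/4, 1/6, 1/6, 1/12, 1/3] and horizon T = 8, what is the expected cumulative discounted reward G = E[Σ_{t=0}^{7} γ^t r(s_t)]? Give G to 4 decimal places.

t=0: π = [0.2500, 0.1667, 0.1667, 0.0833, 0.3333], E[r] = 2.2500, γ^t·E[r] = 2.250000, running G = 2.250000
t=1: π = [0.2083, 0.1597, 0.1736, 0.2361, 0.2222], E[r] = 1.5833, γ^t·E[r] = 1.108333, running G = 3.358333
t=2: π = [0.2095, 0.1545, 0.1696, 0.2378, 0.2286], E[r] = 1.5984, γ^t·E[r] = 0.783206, running G = 4.141539
t=3: π = [0.2083, 0.1554, 0.1677, 0.2384, 0.2303], E[r] = 1.5960, γ^t·E[r] = 0.547434, running G = 4.688973
t=4: π = [0.2081, 0.1556, 0.1675, 0.2381, 0.2308], E[r] = 1.5978, γ^t·E[r] = 0.383631, running G = 5.072604
t=5: π = [0.2080, 0.1556, 0.1675, 0.2380, 0.2309], E[r] = 1.5980, γ^t·E[r] = 0.268581, running G = 5.341185
t=6: π = [0.2080, 0.1556, 0.1675, 0.2380, 0.2309], E[r] = 1.5981, γ^t·E[r] = 0.188012, running G = 5.529197
t=7: π = [0.2080, 0.1556, 0.1675, 0.2380, 0.2309], E[r] = 1.5981, γ^t·E[r] = 0.131609, running G = 5.660805

G = 5.6608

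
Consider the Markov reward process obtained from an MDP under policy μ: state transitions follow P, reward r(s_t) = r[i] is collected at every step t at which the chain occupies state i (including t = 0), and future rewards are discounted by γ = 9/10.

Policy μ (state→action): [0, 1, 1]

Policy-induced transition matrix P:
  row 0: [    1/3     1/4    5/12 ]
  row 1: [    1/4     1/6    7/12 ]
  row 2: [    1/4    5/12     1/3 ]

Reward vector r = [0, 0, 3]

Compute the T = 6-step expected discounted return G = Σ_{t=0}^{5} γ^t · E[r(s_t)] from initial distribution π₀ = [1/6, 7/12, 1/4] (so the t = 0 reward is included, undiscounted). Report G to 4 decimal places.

t=0: π = [0.1667, 0.5833, 0.2500], E[r] = 0.7500, γ^t·E[r] = 0.750000, running G = 0.750000
t=1: π = [0.2639, 0.2431, 0.4931], E[r] = 1.4792, γ^t·E[r] = 1.331250, running G = 2.081250
t=2: π = [0.2720, 0.3119, 0.4161], E[r] = 1.2483, γ^t·E[r] = 1.011094, running G = 3.092344
t=3: π = [0.2727, 0.2934, 0.4340], E[r] = 1.3019, γ^t·E[r] = 0.949113, running G = 4.041457
t=4: π = [0.2727, 0.2979, 0.4294], E[r] = 1.2882, γ^t·E[r] = 0.845176, running G = 4.886633
t=5: π = [0.2727, 0.2967, 0.4305], E[r] = 1.2916, γ^t·E[r] = 0.762673, running G = 5.649306

G = 5.6493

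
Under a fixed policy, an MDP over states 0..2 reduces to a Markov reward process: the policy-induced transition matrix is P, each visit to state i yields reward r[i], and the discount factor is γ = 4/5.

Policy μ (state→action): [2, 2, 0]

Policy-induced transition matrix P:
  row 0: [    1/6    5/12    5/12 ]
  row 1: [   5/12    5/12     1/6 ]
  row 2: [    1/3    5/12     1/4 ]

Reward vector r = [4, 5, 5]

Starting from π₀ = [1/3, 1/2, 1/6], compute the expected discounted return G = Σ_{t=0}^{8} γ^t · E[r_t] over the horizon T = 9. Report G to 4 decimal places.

t=0: π = [0.3333, 0.5000, 0.1667], E[r] = 4.6667, γ^t·E[r] = 4.666667, running G = 4.666667
t=1: π = [0.3194, 0.4167, 0.2639], E[r] = 4.6806, γ^t·E[r] = 3.744444, running G = 8.411111
t=2: π = [0.3148, 0.4167, 0.2685], E[r] = 4.6852, γ^t·E[r] = 2.998519, running G = 11.409630
t=3: π = [0.3156, 0.4167, 0.2677], E[r] = 4.6844, γ^t·E[r] = 2.398420, running G = 13.808049
t=4: π = [0.3155, 0.4167, 0.2679], E[r] = 4.6845, γ^t·E[r] = 1.918788, running G = 15.726838
t=5: π = [0.3155, 0.4167, 0.2679], E[r] = 4.6845, γ^t·E[r] = 1.535024, running G = 17.261862
t=6: π = [0.3155, 0.4167, 0.2679], E[r] = 4.6845, γ^t·E[r] = 1.228020, running G = 18.489882
t=7: π = [0.3155, 0.4167, 0.2679], E[r] = 4.6845, γ^t·E[r] = 0.982416, running G = 19.472297
t=8: π = [0.3155, 0.4167, 0.2679], E[r] = 4.6845, γ^t·E[r] = 0.785933, running G = 20.258230

G = 20.2582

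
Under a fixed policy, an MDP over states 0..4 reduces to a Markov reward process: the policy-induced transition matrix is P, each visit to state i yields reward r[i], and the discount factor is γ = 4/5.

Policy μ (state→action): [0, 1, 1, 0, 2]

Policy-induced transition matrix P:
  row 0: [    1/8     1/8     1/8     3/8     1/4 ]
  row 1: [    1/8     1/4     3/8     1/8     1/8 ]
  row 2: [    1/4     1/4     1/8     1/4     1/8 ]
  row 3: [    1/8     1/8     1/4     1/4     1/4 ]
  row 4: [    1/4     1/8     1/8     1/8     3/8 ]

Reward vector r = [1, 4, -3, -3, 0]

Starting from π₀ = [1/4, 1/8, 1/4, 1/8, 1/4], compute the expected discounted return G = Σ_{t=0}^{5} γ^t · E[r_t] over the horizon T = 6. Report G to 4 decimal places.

G = -1.3995

t=0: π = [0.2500, 0.1250, 0.2500, 0.1250, 0.2500], E[r] = -0.3750, γ^t·E[r] = -0.375000, running G = -0.375000
t=1: π = [0.1875, 0.1719, 0.1719, 0.2344, 0.2344], E[r] = -0.3438, γ^t·E[r] = -0.275000, running G = -0.650000
t=2: π = [0.1758, 0.1680, 0.1973, 0.2227, 0.2363], E[r] = -0.4121, γ^t·E[r] = -0.263750, running G = -0.913750
t=3: π = [0.1792, 0.1707, 0.1948, 0.2214, 0.2339], E[r] = -0.3870, γ^t·E[r] = -0.198125, running G = -1.111875
t=4: π = [0.1786, 0.1707, 0.1953, 0.2218, 0.2336], E[r] = -0.3902, γ^t·E[r] = -0.159825, running G = -1.271700
t=5: π = [0.1786, 0.1708, 0.1954, 0.2218, 0.2334], E[r] = -0.3900, γ^t·E[r] = -0.127781, running G = -1.399481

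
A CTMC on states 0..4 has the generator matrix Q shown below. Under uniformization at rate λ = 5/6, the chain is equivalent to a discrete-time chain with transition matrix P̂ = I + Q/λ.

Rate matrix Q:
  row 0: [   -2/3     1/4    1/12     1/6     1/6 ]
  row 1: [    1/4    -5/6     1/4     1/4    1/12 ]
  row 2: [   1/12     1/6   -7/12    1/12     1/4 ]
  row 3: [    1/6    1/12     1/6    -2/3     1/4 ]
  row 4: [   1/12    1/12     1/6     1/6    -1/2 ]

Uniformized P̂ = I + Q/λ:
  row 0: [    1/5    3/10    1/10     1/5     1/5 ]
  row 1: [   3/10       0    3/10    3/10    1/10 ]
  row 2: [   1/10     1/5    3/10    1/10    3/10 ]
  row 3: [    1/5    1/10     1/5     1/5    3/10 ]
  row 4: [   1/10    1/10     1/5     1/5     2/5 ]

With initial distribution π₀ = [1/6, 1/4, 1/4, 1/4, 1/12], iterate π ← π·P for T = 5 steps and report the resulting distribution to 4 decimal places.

t=0: π = [0.1667, 0.2500, 0.2500, 0.2500, 0.0833]
t=1: π = [0.1917, 0.1333, 0.2333, 0.2000, 0.2417]
t=2: π = [0.1658, 0.1483, 0.2175, 0.1900, 0.2783]
t=3: π = [0.1653, 0.1401, 0.2200, 0.1931, 0.2816]
t=4: π = [0.1639, 0.1410, 0.2195, 0.1920, 0.2836]
t=5: π = [0.1638, 0.1406, 0.2197, 0.1922, 0.2838]

π = [0.1638, 0.1406, 0.2197, 0.1922, 0.2838]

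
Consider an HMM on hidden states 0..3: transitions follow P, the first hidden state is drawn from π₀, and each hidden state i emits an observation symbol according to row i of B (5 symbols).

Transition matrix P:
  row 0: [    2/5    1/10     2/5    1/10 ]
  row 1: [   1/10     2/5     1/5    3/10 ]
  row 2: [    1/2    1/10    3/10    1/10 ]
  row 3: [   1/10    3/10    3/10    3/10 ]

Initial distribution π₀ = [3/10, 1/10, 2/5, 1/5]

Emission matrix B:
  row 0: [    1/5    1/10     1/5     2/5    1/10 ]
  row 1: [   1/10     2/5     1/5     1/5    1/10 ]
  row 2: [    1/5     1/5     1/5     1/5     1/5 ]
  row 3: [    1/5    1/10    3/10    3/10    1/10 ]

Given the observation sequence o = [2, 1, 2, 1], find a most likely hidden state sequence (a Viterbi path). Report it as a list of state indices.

path = [3, 1, 1, 1]

t=0: δ = [6.000e-02, 2.000e-02, 8.000e-02, 6.000e-02]  (obs o_0=2)
t=1: δ = [4.000e-03, 7.200e-03, 4.800e-03, 1.800e-03]  ψ = [2, 3, 0, 3]  (obs o_1=1)
t=2: δ = [4.800e-04, 5.760e-04, 3.200e-04, 6.480e-04]  ψ = [2, 1, 0, 1]  (obs o_2=2)
t=3: δ = [1.920e-05, 9.216e-05, 3.888e-05, 1.944e-05]  ψ = [0, 1, 3, 3]  (obs o_3=1)
backtrack: best end state = 1; path = [3, 1, 1, 1]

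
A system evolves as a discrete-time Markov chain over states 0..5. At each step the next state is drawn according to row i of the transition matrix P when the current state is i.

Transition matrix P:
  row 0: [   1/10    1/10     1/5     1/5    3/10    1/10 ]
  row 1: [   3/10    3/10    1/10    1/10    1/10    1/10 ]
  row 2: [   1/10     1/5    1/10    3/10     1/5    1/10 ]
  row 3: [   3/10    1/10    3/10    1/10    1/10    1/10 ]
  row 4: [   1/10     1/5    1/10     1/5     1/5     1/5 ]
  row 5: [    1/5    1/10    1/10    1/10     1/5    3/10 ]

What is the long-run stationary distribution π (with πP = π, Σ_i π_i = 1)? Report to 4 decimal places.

Balance equations π_j = Σ_i π_i·P[i][j]:
  π_0 = 1/10·π_0 + 3/10·π_1 + 1/10·π_2 + 3/10·π_3 + 1/10·π_4 + 1/5·π_5
  π_1 = 1/10·π_0 + 3/10·π_1 + 1/5·π_2 + 1/10·π_3 + 1/5·π_4 + 1/10·π_5
  π_2 = 1/5·π_0 + 1/10·π_1 + 1/10·π_2 + 3/10·π_3 + 1/10·π_4 + 1/10·π_5
  π_3 = 1/5·π_0 + 1/10·π_1 + 3/10·π_2 + 1/10·π_3 + 1/5·π_4 + 1/10·π_5
  π_4 = 3/10·π_0 + 1/10·π_1 + 1/5·π_2 + 1/10·π_3 + 1/5·π_4 + 1/5·π_5
  normalize: π_0 + π_1 + π_2 + π_3 + π_4 + π_5 = 1
Solving the linear system gives exactly π = [7885/43418, 14505/86836, 3290/21709, 14497/86836, 4011/21709, 3215/21709].

π = [0.1816, 0.1670, 0.1516, 0.1669, 0.1848, 0.1481]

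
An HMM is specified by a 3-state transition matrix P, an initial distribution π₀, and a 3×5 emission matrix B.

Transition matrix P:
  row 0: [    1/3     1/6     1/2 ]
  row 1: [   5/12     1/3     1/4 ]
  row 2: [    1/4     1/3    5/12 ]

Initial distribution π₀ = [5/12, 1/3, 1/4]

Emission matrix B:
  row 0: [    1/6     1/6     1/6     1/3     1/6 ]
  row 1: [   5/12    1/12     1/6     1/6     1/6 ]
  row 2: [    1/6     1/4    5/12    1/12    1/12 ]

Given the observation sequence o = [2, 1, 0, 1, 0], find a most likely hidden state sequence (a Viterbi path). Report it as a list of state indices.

path = [2, 2, 1, 2, 1]

t=0: δ = [6.944e-02, 5.556e-02, 1.042e-01]  (obs o_0=2)
t=1: δ = [4.340e-03, 2.894e-03, 1.085e-02]  ψ = [2, 2, 2]  (obs o_1=1)
t=2: δ = [4.521e-04, 1.507e-03, 7.535e-04]  ψ = [2, 2, 2]  (obs o_2=0)
t=3: δ = [1.047e-04, 4.186e-05, 9.419e-05]  ψ = [1, 1, 1]  (obs o_3=1)
t=4: δ = [5.814e-06, 1.308e-05, 8.721e-06]  ψ = [0, 2, 0]  (obs o_4=0)
backtrack: best end state = 1; path = [2, 2, 1, 2, 1]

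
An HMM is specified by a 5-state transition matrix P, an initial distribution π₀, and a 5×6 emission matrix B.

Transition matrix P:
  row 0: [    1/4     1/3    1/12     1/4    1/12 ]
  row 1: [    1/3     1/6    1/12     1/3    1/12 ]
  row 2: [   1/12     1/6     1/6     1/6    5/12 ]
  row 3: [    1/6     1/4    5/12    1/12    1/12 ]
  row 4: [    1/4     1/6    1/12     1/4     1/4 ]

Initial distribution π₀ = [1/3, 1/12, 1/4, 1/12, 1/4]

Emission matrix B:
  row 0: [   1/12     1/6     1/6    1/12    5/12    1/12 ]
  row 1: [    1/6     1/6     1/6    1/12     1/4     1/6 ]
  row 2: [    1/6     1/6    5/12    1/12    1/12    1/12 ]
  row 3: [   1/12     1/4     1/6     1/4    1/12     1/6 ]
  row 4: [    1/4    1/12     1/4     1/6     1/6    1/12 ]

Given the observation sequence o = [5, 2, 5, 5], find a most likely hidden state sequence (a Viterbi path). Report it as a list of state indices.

path = [2, 4, 3, 1]

t=0: δ = [2.778e-02, 1.389e-02, 2.083e-02, 1.389e-02, 2.083e-02]  (obs o_0=5)
t=1: δ = [1.157e-03, 1.543e-03, 2.411e-03, 1.157e-03, 2.170e-03]  ψ = [0, 0, 3, 0, 2]  (obs o_1=2)
t=2: δ = [4.521e-05, 6.698e-05, 4.019e-05, 9.042e-05, 8.372e-05]  ψ = [4, 2, 3, 4, 2]  (obs o_2=5)
t=3: δ = [1.861e-06, 3.768e-06, 3.140e-06, 3.721e-06, 1.744e-06]  ψ = [1, 3, 3, 1, 4]  (obs o_3=5)
backtrack: best end state = 1; path = [2, 4, 3, 1]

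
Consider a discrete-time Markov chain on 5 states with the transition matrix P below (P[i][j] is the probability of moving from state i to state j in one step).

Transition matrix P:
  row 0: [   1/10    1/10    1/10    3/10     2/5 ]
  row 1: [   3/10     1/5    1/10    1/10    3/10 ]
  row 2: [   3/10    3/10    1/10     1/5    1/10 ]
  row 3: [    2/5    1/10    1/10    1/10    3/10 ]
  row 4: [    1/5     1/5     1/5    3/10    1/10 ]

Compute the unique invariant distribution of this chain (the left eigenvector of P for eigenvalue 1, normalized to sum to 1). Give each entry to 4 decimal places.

π = [0.2468, 0.1666, 0.1250, 0.2118, 0.2497]

Balance equations π_j = Σ_i π_i·P[i][j]:
  π_0 = 1/10·π_0 + 3/10·π_1 + 3/10·π_2 + 2/5·π_3 + 1/5·π_4
  π_1 = 1/10·π_0 + 1/5·π_1 + 3/10·π_2 + 1/10·π_3 + 1/5·π_4
  π_2 = 1/10·π_0 + 1/10·π_1 + 1/10·π_2 + 1/10·π_3 + 1/5·π_4
  π_3 = 3/10·π_0 + 1/10·π_1 + 1/5·π_2 + 1/10·π_3 + 3/10·π_4
  normalize: π_0 + π_1 + π_2 + π_3 + π_4 = 1
Solving the linear system gives exactly π = [1191/4825, 804/4825, 603/4825, 1022/4825, 241/965].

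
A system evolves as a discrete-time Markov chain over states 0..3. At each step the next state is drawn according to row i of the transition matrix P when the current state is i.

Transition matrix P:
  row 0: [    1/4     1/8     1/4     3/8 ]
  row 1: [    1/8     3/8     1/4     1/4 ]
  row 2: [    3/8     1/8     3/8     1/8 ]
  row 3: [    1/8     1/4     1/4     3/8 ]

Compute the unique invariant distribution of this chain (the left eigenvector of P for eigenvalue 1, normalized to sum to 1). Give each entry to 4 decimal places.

Balance equations π_j = Σ_i π_i·P[i][j]:
  π_0 = 1/4·π_0 + 1/8·π_1 + 3/8·π_2 + 1/8·π_3
  π_1 = 1/8·π_0 + 3/8·π_1 + 1/8·π_2 + 1/4·π_3
  π_2 = 1/4·π_0 + 1/4·π_1 + 3/8·π_2 + 1/4·π_3
  normalize: π_0 + π_1 + π_2 + π_3 = 1
Solving the linear system gives exactly π = [11/49, 73/343, 2/7, 95/343].

π = [0.2245, 0.2128, 0.2857, 0.2770]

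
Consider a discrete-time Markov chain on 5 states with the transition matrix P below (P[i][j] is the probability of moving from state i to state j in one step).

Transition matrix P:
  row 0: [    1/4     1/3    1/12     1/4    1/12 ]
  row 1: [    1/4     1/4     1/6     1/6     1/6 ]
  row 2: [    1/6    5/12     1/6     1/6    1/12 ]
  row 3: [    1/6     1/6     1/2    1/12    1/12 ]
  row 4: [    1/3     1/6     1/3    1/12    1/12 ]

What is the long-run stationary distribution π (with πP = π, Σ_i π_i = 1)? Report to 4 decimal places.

Balance equations π_j = Σ_i π_i·P[i][j]:
  π_0 = 1/4·π_0 + 1/4·π_1 + 1/6·π_2 + 1/6·π_3 + 1/3·π_4
  π_1 = 1/3·π_0 + 1/4·π_1 + 5/12·π_2 + 1/6·π_3 + 1/6·π_4
  π_2 = 1/12·π_0 + 1/6·π_1 + 1/6·π_2 + 1/2·π_3 + 1/3·π_4
  π_3 = 1/4·π_0 + 1/6·π_1 + 1/6·π_2 + 1/12·π_3 + 1/12·π_4
  normalize: π_0 + π_1 + π_2 + π_3 + π_4 = 1
Solving the linear system gives exactly π = [2797/12322, 1744/6161, 1355/6161, 4019/24644, 2635/24644].

π = [0.2270, 0.2831, 0.2199, 0.1631, 0.1069]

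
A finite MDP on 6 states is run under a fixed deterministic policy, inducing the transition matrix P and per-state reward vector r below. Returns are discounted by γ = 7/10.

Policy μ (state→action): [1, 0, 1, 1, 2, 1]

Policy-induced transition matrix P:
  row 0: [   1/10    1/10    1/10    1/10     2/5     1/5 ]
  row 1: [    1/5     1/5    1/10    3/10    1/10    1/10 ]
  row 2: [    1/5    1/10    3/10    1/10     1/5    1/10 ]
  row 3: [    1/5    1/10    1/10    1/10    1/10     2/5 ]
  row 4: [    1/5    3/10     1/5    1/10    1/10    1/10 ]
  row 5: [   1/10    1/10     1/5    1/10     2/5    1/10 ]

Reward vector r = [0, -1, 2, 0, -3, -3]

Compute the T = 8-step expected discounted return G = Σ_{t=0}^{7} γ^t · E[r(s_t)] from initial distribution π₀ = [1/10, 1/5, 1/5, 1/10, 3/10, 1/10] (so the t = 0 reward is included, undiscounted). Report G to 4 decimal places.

G = -2.8913

t=0: π = [0.1000, 0.2000, 0.2000, 0.1000, 0.3000, 0.1000], E[r] = -1.0000, γ^t·E[r] = -1.000000, running G = -1.000000
t=1: π = [0.1800, 0.1800, 0.1800, 0.1400, 0.1800, 0.1400], E[r] = -0.7800, γ^t·E[r] = -0.546000, running G = -1.546000
t=2: π = [0.1680, 0.1540, 0.1680, 0.1360, 0.2140, 0.1600], E[r] = -0.9400, γ^t·E[r] = -0.460600, running G = -2.006600
t=3: π = [0.1672, 0.1582, 0.1710, 0.1308, 0.2152, 0.1576], E[r] = -0.9346, γ^t·E[r] = -0.320568, running G = -2.327168
t=4: π = [0.1675, 0.1589, 0.1715, 0.1316, 0.2145, 0.1560], E[r] = -0.9274, γ^t·E[r] = -0.222669, running G = -2.549837
t=5: π = [0.1677, 0.1588, 0.1713, 0.1318, 0.2142, 0.1562], E[r] = -0.9274, γ^t·E[r] = -0.155870, running G = -2.705706
t=6: π = [0.1676, 0.1587, 0.1713, 0.1318, 0.2143, 0.1563], E[r] = -0.9279, γ^t·E[r] = -0.109166, running G = -2.814872
t=7: π = [0.1676, 0.1587, 0.1713, 0.1317, 0.2143, 0.1563], E[r] = -0.9279, γ^t·E[r] = -0.076414, running G = -2.891286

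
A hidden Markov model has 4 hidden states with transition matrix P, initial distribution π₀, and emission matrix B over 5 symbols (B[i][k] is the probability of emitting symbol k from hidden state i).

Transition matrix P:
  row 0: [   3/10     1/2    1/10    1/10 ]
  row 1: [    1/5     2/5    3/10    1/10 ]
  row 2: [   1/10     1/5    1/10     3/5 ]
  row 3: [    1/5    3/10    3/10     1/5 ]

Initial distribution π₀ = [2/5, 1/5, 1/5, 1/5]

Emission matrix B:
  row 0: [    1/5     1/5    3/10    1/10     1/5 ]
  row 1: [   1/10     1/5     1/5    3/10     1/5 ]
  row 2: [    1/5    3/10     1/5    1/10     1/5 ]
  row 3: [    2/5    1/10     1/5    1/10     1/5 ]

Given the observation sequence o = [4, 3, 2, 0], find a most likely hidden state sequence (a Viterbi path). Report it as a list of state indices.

t=0: δ = [8.000e-02, 4.000e-02, 4.000e-02, 4.000e-02]  (obs o_0=4)
t=1: δ = [2.400e-03, 1.200e-02, 1.200e-03, 2.400e-03]  ψ = [0, 0, 1, 2]  (obs o_1=3)
t=2: δ = [7.200e-04, 9.600e-04, 7.200e-04, 2.400e-04]  ψ = [1, 1, 1, 1]  (obs o_2=2)
t=3: δ = [4.320e-05, 3.840e-05, 5.760e-05, 1.728e-04]  ψ = [0, 1, 1, 2]  (obs o_3=0)
backtrack: best end state = 3; path = [0, 1, 2, 3]

path = [0, 1, 2, 3]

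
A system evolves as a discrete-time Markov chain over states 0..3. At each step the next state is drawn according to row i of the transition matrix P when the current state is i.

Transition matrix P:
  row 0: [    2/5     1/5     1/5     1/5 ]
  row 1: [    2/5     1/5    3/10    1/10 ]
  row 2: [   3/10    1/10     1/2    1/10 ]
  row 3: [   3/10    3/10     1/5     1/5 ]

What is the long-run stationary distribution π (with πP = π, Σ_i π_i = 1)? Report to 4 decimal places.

Balance equations π_j = Σ_i π_i·P[i][j]:
  π_0 = 2/5·π_0 + 2/5·π_1 + 3/10·π_2 + 3/10·π_3
  π_1 = 1/5·π_0 + 1/5·π_1 + 1/10·π_2 + 3/10·π_3
  π_2 = 1/5·π_0 + 3/10·π_1 + 1/2·π_2 + 1/5·π_3
  normalize: π_0 + π_1 + π_2 + π_3 = 1
Solving the linear system gives exactly π = [127/359, 66/359, 112/359, 54/359].

π = [0.3538, 0.1838, 0.3120, 0.1504]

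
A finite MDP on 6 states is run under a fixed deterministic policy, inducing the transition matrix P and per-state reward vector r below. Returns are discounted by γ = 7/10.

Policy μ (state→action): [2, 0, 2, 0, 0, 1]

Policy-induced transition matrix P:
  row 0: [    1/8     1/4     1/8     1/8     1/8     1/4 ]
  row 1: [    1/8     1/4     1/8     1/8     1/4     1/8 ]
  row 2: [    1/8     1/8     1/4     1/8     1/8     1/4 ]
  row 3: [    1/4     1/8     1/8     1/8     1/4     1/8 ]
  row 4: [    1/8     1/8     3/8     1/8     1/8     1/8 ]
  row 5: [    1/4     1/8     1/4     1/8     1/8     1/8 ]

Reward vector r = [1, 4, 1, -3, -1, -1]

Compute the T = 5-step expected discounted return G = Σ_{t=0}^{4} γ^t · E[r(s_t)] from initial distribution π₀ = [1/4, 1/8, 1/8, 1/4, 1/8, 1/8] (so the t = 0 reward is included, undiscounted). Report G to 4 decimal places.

t=0: π = [0.2500, 0.1250, 0.1250, 0.2500, 0.1250, 0.1250], E[r] = -0.1250, γ^t·E[r] = -0.125000, running G = -0.125000
t=1: π = [0.1719, 0.1719, 0.1875, 0.1250, 0.1719, 0.1719], E[r] = 0.3281, γ^t·E[r] = 0.229688, running G = 0.104688
t=2: π = [0.1621, 0.1680, 0.2129, 0.1250, 0.1621, 0.1699], E[r] = 0.3398, γ^t·E[r] = 0.166523, running G = 0.271211
t=3: π = [0.1619, 0.1663, 0.2134, 0.1250, 0.1616, 0.1719], E[r] = 0.3318, γ^t·E[r] = 0.113803, running G = 0.385014
t=4: π = [0.1621, 0.1660, 0.2136, 0.1250, 0.1614, 0.1719], E[r] = 0.3314, γ^t·E[r] = 0.079574, running G = 0.464588

G = 0.4646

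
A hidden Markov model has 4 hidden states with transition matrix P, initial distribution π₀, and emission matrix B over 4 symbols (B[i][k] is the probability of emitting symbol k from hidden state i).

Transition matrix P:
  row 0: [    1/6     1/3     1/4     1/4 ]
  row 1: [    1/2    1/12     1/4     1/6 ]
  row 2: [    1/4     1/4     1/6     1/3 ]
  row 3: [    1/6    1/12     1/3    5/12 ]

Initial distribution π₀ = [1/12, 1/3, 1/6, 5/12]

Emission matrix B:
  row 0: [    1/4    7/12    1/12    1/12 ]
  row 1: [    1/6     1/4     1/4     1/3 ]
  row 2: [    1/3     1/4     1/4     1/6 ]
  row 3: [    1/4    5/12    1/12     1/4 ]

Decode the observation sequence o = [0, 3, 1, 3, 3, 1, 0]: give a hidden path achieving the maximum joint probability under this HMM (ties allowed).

t=0: δ = [2.083e-02, 5.556e-02, 5.556e-02, 1.042e-01]  (obs o_0=0)
t=1: δ = [2.315e-03, 4.630e-03, 5.787e-03, 1.085e-02]  ψ = [1, 2, 3, 3]  (obs o_1=3)
t=2: δ = [1.350e-03, 3.617e-04, 9.042e-04, 1.884e-03]  ψ = [1, 2, 3, 3]  (obs o_2=1)
t=3: δ = [2.616e-05, 1.500e-04, 1.047e-04, 1.962e-04]  ψ = [3, 0, 3, 3]  (obs o_3=3)
t=4: δ = [6.251e-06, 8.721e-06, 1.090e-05, 2.044e-05]  ψ = [1, 2, 3, 3]  (obs o_4=3)
t=5: δ = [2.544e-06, 6.814e-07, 1.703e-06, 3.549e-06]  ψ = [1, 2, 3, 3]  (obs o_5=1)
t=6: δ = [1.479e-07, 1.413e-07, 3.943e-07, 3.697e-07]  ψ = [3, 0, 3, 3]  (obs o_6=0)
backtrack: best end state = 2; path = [3, 3, 3, 3, 3, 3, 2]

path = [3, 3, 3, 3, 3, 3, 2]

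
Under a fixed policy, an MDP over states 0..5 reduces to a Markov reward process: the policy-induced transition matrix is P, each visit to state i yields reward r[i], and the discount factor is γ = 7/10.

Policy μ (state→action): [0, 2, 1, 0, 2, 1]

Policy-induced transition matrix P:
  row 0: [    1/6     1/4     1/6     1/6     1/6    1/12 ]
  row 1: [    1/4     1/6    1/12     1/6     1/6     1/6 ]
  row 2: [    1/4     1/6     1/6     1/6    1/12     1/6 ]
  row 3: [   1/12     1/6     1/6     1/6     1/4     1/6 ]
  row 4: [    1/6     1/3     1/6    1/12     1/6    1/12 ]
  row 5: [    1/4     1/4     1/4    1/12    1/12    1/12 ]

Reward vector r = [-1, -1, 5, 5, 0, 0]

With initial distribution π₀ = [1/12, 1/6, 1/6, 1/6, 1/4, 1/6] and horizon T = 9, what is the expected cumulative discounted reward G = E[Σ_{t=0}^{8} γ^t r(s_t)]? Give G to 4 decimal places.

G = 3.8037

t=0: π = [0.0833, 0.1667, 0.1667, 0.1667, 0.2500, 0.1667], E[r] = 1.4167, γ^t·E[r] = 1.416667, running G = 1.416667
t=1: π = [0.1944, 0.2292, 0.1667, 0.1319, 0.1528, 0.1250], E[r] = 1.0694, γ^t·E[r] = 0.748611, running G = 2.165278
t=2: π = [0.1991, 0.2188, 0.1580, 0.1435, 0.1534, 0.1273], E[r] = 1.0897, γ^t·E[r] = 0.533953, running G = 2.699230
t=3: π = [0.1967, 0.2194, 0.1590, 0.1433, 0.1549, 0.1267], E[r] = 1.0955, γ^t·E[r] = 0.375752, running G = 3.074982
t=4: π = [0.1968, 0.2194, 0.1589, 0.1432, 0.1548, 0.1268], E[r] = 1.0945, γ^t·E[r] = 0.262782, running G = 3.337764
t=5: π = [0.1968, 0.2194, 0.1589, 0.1432, 0.1548, 0.1268], E[r] = 1.0945, γ^t·E[r] = 0.183948, running G = 3.521713
t=6: π = [0.1968, 0.2194, 0.1589, 0.1432, 0.1548, 0.1268], E[r] = 1.0945, γ^t·E[r] = 0.128764, running G = 3.650476
t=7: π = [0.1968, 0.2194, 0.1589, 0.1432, 0.1548, 0.1268], E[r] = 1.0945, γ^t·E[r] = 0.090135, running G = 3.740611
t=8: π = [0.1968, 0.2194, 0.1589, 0.1432, 0.1548, 0.1268], E[r] = 1.0945, γ^t·E[r] = 0.063094, running G = 3.803706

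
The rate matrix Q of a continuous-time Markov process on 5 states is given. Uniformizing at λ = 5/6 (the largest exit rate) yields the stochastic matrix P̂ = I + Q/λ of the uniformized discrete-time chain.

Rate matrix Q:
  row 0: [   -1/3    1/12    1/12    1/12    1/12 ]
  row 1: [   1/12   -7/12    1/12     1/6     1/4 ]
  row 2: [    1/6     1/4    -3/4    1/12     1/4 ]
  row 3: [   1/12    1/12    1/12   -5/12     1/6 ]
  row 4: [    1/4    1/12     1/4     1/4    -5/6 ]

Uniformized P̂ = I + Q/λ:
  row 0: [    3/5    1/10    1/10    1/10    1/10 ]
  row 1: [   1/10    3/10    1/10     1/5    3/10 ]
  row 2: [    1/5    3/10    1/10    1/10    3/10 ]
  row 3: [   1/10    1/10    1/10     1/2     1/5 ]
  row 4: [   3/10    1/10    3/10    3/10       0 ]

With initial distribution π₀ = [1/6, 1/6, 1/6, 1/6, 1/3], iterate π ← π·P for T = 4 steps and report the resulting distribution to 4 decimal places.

t=0: π = [0.1667, 0.1667, 0.1667, 0.1667, 0.3333]
t=1: π = [0.2667, 0.1667, 0.1667, 0.2500, 0.1500]
t=2: π = [0.2800, 0.1667, 0.1300, 0.2467, 0.1767]
t=3: π = [0.2883, 0.1593, 0.1353, 0.2507, 0.1663]
t=4: π = [0.2910, 0.1589, 0.1333, 0.2495, 0.1674]

π = [0.2910, 0.1589, 0.1333, 0.2495, 0.1674]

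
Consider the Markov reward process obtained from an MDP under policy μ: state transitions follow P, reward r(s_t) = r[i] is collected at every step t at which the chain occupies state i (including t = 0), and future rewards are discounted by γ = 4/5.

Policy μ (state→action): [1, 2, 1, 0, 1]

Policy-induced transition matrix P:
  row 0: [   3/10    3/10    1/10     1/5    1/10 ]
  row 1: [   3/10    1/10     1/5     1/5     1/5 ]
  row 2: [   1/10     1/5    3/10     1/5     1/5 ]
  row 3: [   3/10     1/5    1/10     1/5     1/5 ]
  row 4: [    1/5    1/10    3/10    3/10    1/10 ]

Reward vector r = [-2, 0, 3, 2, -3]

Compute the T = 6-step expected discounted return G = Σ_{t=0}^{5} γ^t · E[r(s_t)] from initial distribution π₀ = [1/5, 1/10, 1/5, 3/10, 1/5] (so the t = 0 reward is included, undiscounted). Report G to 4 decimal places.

G = 0.2910

t=0: π = [0.2000, 0.1000, 0.2000, 0.3000, 0.2000], E[r] = 0.2000, γ^t·E[r] = 0.200000, running G = 0.200000
t=1: π = [0.2400, 0.1900, 0.1900, 0.2200, 0.1600], E[r] = 0.0500, γ^t·E[r] = 0.040000, running G = 0.240000
t=2: π = [0.2460, 0.1890, 0.1890, 0.2160, 0.1600], E[r] = 0.0270, γ^t·E[r] = 0.017280, running G = 0.257280
t=3: π = [0.2462, 0.1897, 0.1887, 0.2160, 0.1594], E[r] = 0.0275, γ^t·E[r] = 0.014080, running G = 0.271360
t=4: π = [0.2463, 0.1897, 0.1886, 0.2159, 0.1594], E[r] = 0.0267, γ^t·E[r] = 0.010932, running G = 0.282292
t=5: π = [0.2463, 0.1897, 0.1886, 0.2159, 0.1594], E[r] = 0.0267, γ^t·E[r] = 0.008740, running G = 0.291032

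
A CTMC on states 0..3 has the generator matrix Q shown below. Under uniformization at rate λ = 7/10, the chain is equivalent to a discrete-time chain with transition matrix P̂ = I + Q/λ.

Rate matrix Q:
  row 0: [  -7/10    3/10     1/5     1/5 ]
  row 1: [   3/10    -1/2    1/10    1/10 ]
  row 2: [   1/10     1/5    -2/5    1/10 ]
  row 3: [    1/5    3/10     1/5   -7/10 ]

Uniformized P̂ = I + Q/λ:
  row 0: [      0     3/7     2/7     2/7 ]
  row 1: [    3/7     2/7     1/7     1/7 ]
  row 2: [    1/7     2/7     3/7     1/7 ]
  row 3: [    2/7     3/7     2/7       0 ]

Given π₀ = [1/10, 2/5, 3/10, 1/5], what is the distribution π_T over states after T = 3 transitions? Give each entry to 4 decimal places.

t=0: π = [0.1000, 0.4000, 0.3000, 0.2000]
t=1: π = [0.2714, 0.3286, 0.2714, 0.1286]
t=2: π = [0.2163, 0.3429, 0.2776, 0.1633]
t=3: π = [0.2332, 0.3399, 0.2764, 0.1504]

π = [0.2332, 0.3399, 0.2764, 0.1504]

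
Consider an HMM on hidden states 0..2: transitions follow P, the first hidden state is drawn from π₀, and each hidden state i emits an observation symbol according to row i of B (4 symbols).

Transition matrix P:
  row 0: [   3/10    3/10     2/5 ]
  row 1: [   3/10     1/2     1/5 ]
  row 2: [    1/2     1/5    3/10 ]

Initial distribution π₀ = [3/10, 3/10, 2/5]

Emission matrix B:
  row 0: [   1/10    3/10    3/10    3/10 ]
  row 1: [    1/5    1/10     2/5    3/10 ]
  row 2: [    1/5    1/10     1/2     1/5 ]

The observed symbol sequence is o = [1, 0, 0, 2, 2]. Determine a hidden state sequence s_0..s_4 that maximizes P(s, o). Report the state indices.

path = [0, 1, 1, 1, 1]

t=0: δ = [9.000e-02, 3.000e-02, 4.000e-02]  (obs o_0=1)
t=1: δ = [2.700e-03, 5.400e-03, 7.200e-03]  ψ = [0, 0, 0]  (obs o_1=0)
t=2: δ = [3.600e-04, 5.400e-04, 4.320e-04]  ψ = [2, 1, 2]  (obs o_2=0)
t=3: δ = [6.480e-05, 1.080e-04, 7.200e-05]  ψ = [2, 1, 0]  (obs o_3=2)
t=4: δ = [1.080e-05, 2.160e-05, 1.296e-05]  ψ = [2, 1, 0]  (obs o_4=2)
backtrack: best end state = 1; path = [0, 1, 1, 1, 1]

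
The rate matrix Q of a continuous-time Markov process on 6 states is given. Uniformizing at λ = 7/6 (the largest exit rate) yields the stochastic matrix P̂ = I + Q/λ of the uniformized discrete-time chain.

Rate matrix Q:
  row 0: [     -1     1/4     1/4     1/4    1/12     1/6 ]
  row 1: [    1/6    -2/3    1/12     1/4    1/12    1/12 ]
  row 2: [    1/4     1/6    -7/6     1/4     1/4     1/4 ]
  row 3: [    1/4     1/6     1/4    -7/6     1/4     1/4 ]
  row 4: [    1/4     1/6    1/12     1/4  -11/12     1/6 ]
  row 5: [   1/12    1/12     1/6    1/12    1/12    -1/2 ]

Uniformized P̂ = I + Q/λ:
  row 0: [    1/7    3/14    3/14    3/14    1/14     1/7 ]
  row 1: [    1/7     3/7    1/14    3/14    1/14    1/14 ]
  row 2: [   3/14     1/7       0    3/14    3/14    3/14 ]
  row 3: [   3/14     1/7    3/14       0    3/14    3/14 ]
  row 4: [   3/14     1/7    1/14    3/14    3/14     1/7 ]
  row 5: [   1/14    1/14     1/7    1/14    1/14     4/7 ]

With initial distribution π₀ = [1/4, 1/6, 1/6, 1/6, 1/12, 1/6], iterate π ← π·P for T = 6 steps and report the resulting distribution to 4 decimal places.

π = [0.1528, 0.1895, 0.1238, 0.1460, 0.1283, 0.2595]

t=0: π = [0.2500, 0.1667, 0.1667, 0.1667, 0.0833, 0.1667]
t=1: π = [0.1607, 0.1964, 0.1310, 0.1548, 0.1310, 0.2262]
t=2: π = [0.1565, 0.1943, 0.1233, 0.1488, 0.1310, 0.2462]
t=3: π = [0.1541, 0.1920, 0.1238, 0.1472, 0.1290, 0.2539]
t=4: π = [0.1533, 0.1906, 0.1238, 0.1465, 0.1286, 0.2573]
t=5: π = [0.1530, 0.1899, 0.1238, 0.1461, 0.1284, 0.2588]
t=6: π = [0.1528, 0.1895, 0.1238, 0.1460, 0.1283, 0.2595]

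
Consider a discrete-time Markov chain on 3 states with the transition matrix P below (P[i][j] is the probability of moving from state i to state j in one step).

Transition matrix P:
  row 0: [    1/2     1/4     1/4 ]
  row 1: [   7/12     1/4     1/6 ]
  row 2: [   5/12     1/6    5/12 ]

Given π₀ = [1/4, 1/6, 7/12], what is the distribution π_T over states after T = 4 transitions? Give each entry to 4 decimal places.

t=0: π = [0.2500, 0.1667, 0.5833]
t=1: π = [0.4653, 0.2014, 0.3333]
t=2: π = [0.4890, 0.2222, 0.2888]
t=3: π = [0.4945, 0.2259, 0.2796]
t=4: π = [0.4955, 0.2267, 0.2778]

π = [0.4955, 0.2267, 0.2778]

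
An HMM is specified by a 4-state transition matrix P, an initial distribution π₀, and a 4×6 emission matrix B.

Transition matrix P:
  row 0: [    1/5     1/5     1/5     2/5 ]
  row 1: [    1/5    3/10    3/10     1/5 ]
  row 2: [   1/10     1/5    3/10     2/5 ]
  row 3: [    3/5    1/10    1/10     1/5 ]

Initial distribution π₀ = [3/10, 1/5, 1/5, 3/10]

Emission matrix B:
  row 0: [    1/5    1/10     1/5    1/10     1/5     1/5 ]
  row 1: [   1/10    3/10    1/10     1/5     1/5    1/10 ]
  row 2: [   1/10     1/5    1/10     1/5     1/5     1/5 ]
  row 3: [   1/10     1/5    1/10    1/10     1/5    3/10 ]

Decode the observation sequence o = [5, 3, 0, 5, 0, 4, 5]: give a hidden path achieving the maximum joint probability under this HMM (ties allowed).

t=0: δ = [6.000e-02, 2.000e-02, 4.000e-02, 9.000e-02]  (obs o_0=5)
t=1: δ = [5.400e-03, 2.400e-03, 2.400e-03, 2.400e-03]  ψ = [3, 0, 0, 0]  (obs o_1=3)
t=2: δ = [2.880e-04, 1.080e-04, 1.080e-04, 2.160e-04]  ψ = [3, 0, 0, 0]  (obs o_2=0)
t=3: δ = [2.592e-05, 5.760e-06, 1.152e-05, 3.456e-05]  ψ = [3, 0, 0, 0]  (obs o_3=5)
t=4: δ = [4.147e-06, 5.184e-07, 5.184e-07, 1.037e-06]  ψ = [3, 0, 0, 0]  (obs o_4=0)
t=5: δ = [1.659e-07, 1.659e-07, 1.659e-07, 3.318e-07]  ψ = [0, 0, 0, 0]  (obs o_5=4)
t=6: δ = [3.981e-08, 4.977e-09, 9.953e-09, 1.991e-08]  ψ = [3, 1, 1, 0]  (obs o_6=5)
backtrack: best end state = 0; path = [0, 3, 0, 3, 0, 3, 0]

path = [0, 3, 0, 3, 0, 3, 0]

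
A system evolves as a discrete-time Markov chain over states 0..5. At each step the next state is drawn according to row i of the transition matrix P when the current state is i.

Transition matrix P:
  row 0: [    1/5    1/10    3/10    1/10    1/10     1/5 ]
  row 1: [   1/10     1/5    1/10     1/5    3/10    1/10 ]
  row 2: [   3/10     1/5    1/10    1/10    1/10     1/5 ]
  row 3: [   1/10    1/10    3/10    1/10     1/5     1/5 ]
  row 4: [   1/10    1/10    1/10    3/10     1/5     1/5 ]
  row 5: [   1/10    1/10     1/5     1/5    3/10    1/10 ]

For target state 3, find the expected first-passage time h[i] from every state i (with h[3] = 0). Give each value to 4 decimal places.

h = [6.0327, 5.1710, 5.9609, 0.0000, 4.7081, 5.2500]

First-step conditioning: h[3] = 0; for i ≠ 3, h[i] = 1 + Σ_k P[i][k]·h[k].
  h[0] = 1 + 1/5·h[0] + 1/10·h[1] + 3/10·h[2] + 1/10·h[4] + 1/5·h[5]
  h[1] = 1 + 1/10·h[0] + 1/5·h[1] + 1/10·h[2] + 3/10·h[4] + 1/10·h[5]
  h[2] = 1 + 3/10·h[0] + 1/5·h[1] + 1/10·h[2] + 1/10·h[4] + 1/5·h[5]
  h[4] = 1 + 1/10·h[0] + 1/10·h[1] + 1/10·h[2] + 1/5·h[4] + 1/5·h[5]
  h[5] = 1 + 1/10·h[0] + 1/10·h[1] + 1/5·h[2] + 3/10·h[4] + 1/10·h[5]
Solving the 5×5 linear system over states ≠ 3 gives exactly h = [109210/18103, 93610/18103, 107910/18103, 0, 85230/18103, 95040/18103] (h[3] = 0 is the target).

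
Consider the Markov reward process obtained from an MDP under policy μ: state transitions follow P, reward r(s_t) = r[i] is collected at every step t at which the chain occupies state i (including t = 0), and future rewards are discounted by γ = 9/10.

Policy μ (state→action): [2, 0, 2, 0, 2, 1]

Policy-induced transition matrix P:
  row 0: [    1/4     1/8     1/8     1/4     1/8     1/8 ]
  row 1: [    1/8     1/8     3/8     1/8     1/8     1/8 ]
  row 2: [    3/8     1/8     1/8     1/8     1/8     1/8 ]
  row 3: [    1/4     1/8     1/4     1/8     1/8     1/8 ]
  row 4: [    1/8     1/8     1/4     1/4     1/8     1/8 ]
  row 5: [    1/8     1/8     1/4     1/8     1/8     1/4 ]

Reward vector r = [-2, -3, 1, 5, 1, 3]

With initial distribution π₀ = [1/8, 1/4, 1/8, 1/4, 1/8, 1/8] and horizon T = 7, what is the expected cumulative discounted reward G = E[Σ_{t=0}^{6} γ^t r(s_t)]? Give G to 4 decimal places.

G = 4.1592

t=0: π = [0.1250, 0.2500, 0.1250, 0.2500, 0.1250, 0.1250], E[r] = 0.8750, γ^t·E[r] = 0.875000, running G = 0.875000
t=1: π = [0.2031, 0.1250, 0.2500, 0.1563, 0.1250, 0.1406], E[r] = 0.7969, γ^t·E[r] = 0.717188, running G = 1.592188
t=2: π = [0.2324, 0.1250, 0.2090, 0.1660, 0.1250, 0.1426], E[r] = 0.7520, γ^t·E[r] = 0.609082, running G = 2.201270
t=3: π = [0.2271, 0.1250, 0.2104, 0.1697, 0.1250, 0.1428], E[r] = 0.7832, γ^t·E[r] = 0.570955, running G = 2.772225
t=4: π = [0.2272, 0.1250, 0.2109, 0.1690, 0.1250, 0.1429], E[r] = 0.7801, γ^t·E[r] = 0.511837, running G = 3.284062
t=5: π = [0.2273, 0.1250, 0.2109, 0.1690, 0.1250, 0.1429], E[r] = 0.7800, γ^t·E[r] = 0.460602, running G = 3.744664
t=6: π = [0.2273, 0.1250, 0.2109, 0.1690, 0.1250, 0.1429], E[r] = 0.7801, γ^t·E[r] = 0.414574, running G = 4.159238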